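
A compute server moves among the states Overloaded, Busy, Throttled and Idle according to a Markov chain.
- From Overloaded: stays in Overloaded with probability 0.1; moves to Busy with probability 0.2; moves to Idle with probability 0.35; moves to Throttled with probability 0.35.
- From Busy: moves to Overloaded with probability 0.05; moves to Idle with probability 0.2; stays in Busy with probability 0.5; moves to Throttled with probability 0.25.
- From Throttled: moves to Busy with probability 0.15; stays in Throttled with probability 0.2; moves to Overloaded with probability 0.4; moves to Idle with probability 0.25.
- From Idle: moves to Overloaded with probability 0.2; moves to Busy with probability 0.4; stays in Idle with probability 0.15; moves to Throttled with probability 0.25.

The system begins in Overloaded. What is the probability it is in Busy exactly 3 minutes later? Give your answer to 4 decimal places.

Propagate the distribution vector 3 minutes from Overloaded.
After 0 minutes: (1.0000, 0.0000, 0.0000, 0.0000)
After 1 minute: (0.1000, 0.2000, 0.3500, 0.3500)
After 2 minutes: (0.2300, 0.3125, 0.2425, 0.2150)
After 3 minutes: (0.1786, 0.3246, 0.2609, 0.2359)
P(in Busy after 3 minutes) = 0.3246

0.3246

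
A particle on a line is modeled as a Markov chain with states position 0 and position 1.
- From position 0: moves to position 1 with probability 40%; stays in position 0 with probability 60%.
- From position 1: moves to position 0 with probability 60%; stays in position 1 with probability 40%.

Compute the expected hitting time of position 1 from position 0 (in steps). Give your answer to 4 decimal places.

2.5000

Let t(s) be the expected number of steps to first reach position 1 from state s, with t(position 1) = 0. Conditioning on the first step:
t(position 0) = 1 + 0.6·t(position 0)
Solving: t(position 0) = 2.5000.
Expected steps from position 0 to position 1: 2.5000.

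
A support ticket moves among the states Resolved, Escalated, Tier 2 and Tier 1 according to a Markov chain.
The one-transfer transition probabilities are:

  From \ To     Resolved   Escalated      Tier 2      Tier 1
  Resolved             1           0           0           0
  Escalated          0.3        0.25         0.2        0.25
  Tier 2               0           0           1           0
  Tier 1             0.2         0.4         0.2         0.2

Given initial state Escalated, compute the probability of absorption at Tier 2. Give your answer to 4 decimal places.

0.4200

Let h(s) be the probability of absorption at Tier 2 starting from transient state s. Then h(Tier 2) = 1 and h(Resolved) = 0. By first-step analysis:
h(Escalated) = 0.3·0 + 0.25·h(Escalated) + 0.2·1 + 0.25·h(Tier 1)
h(Tier 1) = 0.2·0 + 0.4·h(Escalated) + 0.2·1 + 0.2·h(Tier 1)
Solving: h(Escalated) = 0.4200, h(Tier 1) = 0.4600.
Starting from Escalated, the probability is 0.4200.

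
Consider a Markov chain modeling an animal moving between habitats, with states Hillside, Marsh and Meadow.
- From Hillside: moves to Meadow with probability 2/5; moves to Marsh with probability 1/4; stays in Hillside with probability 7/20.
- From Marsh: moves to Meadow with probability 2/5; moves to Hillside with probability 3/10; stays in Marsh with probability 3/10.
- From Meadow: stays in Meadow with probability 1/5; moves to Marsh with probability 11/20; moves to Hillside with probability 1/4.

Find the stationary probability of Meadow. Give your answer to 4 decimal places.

Let the stationary distribution be π with π = πP and π_1 + π_2 + π_3 = 1.
π_1 = 0.35·π_1 + 0.3·π_2 + 0.25·π_3
π_2 = 0.25·π_1 + 0.3·π_2 + 0.55·π_3
Solving with the normalization constraint gives π = (0.2982, 0.3684, 0.3333).
So the stationary probability of Meadow is 0.3333.

0.3333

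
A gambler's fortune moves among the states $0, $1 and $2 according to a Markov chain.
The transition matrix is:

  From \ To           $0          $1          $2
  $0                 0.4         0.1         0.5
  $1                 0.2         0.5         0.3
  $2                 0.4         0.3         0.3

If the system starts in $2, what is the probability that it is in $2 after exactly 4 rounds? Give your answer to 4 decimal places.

0.3688

Propagate the distribution vector 4 rounds from $2.
After 0 rounds: (0.0000, 0.0000, 1.0000)
After 1 round: (0.4000, 0.3000, 0.3000)
After 2 rounds: (0.3400, 0.2800, 0.3800)
After 3 rounds: (0.3440, 0.2880, 0.3680)
After 4 rounds: (0.3424, 0.2888, 0.3688)
P(in $2 after 4 rounds) = 0.3688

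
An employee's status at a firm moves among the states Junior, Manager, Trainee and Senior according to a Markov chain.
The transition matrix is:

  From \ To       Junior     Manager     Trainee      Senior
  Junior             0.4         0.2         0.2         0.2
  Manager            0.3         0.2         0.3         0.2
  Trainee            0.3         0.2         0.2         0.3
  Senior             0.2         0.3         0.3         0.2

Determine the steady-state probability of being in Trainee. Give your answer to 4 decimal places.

Let the stationary distribution be π with π = πP and π_1 + π_2 + π_3 + π_4 = 1.
π_1 = 0.4·π_1 + 0.3·π_2 + 0.3·π_3 + 0.2·π_4
π_2 = 0.2·π_1 + 0.2·π_2 + 0.2·π_3 + 0.3·π_4
π_3 = 0.2·π_1 + 0.3·π_2 + 0.2·π_3 + 0.3·π_4
Solving with the normalization constraint gives π = (0.3084, 0.2224, 0.2447, 0.2245).
So the stationary probability of Trainee is 0.2447.

0.2447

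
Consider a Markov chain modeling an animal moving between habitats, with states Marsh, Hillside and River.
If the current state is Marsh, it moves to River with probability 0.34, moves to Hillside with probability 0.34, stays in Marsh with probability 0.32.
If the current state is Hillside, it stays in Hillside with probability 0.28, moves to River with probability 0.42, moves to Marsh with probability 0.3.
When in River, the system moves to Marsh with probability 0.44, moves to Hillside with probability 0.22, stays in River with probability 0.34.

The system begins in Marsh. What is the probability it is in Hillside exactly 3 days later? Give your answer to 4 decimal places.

Propagate the distribution vector 3 days from Marsh.
After 0 days: (1.0000, 0.0000, 0.0000)
After 1 day: (0.3200, 0.3400, 0.3400)
After 2 days: (0.3540, 0.2788, 0.3672)
After 3 days: (0.3585, 0.2792, 0.3623)
P(in Hillside after 3 days) = 0.2792

0.2792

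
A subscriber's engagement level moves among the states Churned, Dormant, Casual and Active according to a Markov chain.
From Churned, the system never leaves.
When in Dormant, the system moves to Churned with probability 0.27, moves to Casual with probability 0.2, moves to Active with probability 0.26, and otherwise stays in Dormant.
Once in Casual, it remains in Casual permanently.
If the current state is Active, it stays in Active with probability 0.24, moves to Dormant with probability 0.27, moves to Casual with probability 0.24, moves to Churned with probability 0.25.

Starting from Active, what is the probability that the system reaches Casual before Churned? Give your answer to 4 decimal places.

Let h(s) be the probability of absorption at Casual starting from transient state s. Then h(Casual) = 1 and h(Churned) = 0. By first-step analysis:
h(Dormant) = 0.27·0 + 0.27·h(Dormant) + 0.2·1 + 0.26·h(Active)
h(Active) = 0.25·0 + 0.27·h(Dormant) + 0.24·1 + 0.24·h(Active)
Solving: h(Dormant) = 0.4424, h(Active) = 0.4730.
Starting from Active, the probability is 0.4730.

0.4730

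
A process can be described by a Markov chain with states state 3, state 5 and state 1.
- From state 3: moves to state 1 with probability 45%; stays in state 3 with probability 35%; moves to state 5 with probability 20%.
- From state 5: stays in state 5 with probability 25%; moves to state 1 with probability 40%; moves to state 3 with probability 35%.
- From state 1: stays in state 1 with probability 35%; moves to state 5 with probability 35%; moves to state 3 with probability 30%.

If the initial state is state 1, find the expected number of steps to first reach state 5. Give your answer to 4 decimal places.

3.3043

Let t(s) be the expected number of steps to first reach state 5 from state s, with t(state 5) = 0. Conditioning on the first step:
t(state 3) = 1 + 0.35·t(state 3) + 0.45·t(state 1)
t(state 1) = 1 + 0.3·t(state 3) + 0.35·t(state 1)
Solving: t(state 3) = 3.8261, t(state 1) = 3.3043.
Expected steps from state 1 to state 5: 3.3043.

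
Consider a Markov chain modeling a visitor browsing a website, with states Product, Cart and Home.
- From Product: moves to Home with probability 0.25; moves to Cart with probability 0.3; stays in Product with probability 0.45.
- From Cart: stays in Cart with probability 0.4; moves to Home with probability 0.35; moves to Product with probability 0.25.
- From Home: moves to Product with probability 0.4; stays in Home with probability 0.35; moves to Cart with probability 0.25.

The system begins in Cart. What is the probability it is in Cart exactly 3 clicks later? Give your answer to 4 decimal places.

Propagate the distribution vector 3 clicks from Cart.
After 0 clicks: (0.0000, 1.0000, 0.0000)
After 1 click: (0.2500, 0.4000, 0.3500)
After 2 clicks: (0.3525, 0.3225, 0.3250)
After 3 clicks: (0.3693, 0.3160, 0.3148)
P(in Cart after 3 clicks) = 0.3160

0.3160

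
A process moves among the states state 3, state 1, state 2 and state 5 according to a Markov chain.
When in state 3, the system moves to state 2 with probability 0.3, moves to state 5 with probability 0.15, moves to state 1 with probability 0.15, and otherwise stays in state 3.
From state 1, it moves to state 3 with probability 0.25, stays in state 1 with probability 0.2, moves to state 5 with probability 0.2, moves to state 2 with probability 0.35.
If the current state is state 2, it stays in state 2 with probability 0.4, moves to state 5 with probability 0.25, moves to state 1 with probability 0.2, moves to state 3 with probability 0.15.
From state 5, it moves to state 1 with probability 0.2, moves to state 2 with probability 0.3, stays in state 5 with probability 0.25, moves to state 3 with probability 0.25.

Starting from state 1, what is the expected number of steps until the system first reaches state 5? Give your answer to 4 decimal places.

Let t(s) be the expected number of steps to first reach state 5 from state s, with t(state 5) = 0. Conditioning on the first step:
t(state 3) = 1 + 0.4·t(state 3) + 0.15·t(state 1) + 0.3·t(state 2)
t(state 1) = 1 + 0.25·t(state 3) + 0.2·t(state 1) + 0.35·t(state 2)
t(state 2) = 1 + 0.15·t(state 3) + 0.2·t(state 1) + 0.4·t(state 2)
Solving: t(state 3) = 5.1784, t(state 1) = 4.8747, t(state 2) = 4.5862.
Expected steps from state 1 to state 5: 4.8747.

4.8747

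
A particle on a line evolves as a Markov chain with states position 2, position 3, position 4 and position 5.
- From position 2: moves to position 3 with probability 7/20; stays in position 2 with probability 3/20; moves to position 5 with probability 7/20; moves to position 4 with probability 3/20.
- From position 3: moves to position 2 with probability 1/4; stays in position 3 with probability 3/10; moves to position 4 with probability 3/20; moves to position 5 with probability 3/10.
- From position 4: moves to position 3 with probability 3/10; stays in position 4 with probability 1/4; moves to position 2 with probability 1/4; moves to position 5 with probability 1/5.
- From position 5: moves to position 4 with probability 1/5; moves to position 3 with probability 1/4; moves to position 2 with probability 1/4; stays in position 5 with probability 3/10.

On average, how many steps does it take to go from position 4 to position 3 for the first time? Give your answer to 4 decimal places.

Let t(s) be the expected number of steps to first reach position 3 from state s, with t(position 3) = 0. Conditioning on the first step:
t(position 2) = 1 + 0.15·t(position 2) + 0.15·t(position 4) + 0.35·t(position 5)
t(position 4) = 1 + 0.25·t(position 2) + 0.25·t(position 4) + 0.2·t(position 5)
t(position 5) = 1 + 0.25·t(position 2) + 0.2·t(position 4) + 0.3·t(position 5)
Solving: t(position 2) = 3.2247, t(position 4) = 3.3517, t(position 5) = 3.5379.
Expected steps from position 4 to position 3: 3.3517.

3.3517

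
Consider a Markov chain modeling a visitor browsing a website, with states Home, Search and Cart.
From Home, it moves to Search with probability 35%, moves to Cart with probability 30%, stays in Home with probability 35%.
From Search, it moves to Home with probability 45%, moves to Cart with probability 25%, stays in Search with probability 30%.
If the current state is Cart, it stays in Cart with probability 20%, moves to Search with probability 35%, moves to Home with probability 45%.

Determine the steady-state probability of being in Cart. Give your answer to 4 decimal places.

0.2576

Let the stationary distribution be π with π = πP and π_1 + π_2 + π_3 = 1.
π_1 = 0.35·π_1 + 0.45·π_2 + 0.45·π_3
π_2 = 0.35·π_1 + 0.3·π_2 + 0.35·π_3
Solving with the normalization constraint gives π = (0.4091, 0.3333, 0.2576).
So the stationary probability of Cart is 0.2576.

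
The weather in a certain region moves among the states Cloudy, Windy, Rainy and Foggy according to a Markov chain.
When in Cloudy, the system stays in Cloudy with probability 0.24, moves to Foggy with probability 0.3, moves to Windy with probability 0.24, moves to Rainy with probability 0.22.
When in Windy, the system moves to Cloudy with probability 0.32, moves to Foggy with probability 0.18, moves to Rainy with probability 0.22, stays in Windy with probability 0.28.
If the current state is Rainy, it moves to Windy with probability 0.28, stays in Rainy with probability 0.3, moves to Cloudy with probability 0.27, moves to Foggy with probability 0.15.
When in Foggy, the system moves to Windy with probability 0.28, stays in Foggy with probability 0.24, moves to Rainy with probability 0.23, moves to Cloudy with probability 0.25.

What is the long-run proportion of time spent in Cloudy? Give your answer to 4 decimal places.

0.2710

Let the stationary distribution be π with π = πP and π_1 + π_2 + π_3 + π_4 = 1.
π_1 = 0.24·π_1 + 0.32·π_2 + 0.27·π_3 + 0.25·π_4
π_2 = 0.24·π_1 + 0.28·π_2 + 0.28·π_3 + 0.28·π_4
π_3 = 0.22·π_1 + 0.22·π_2 + 0.3·π_3 + 0.23·π_4
Solving with the normalization constraint gives π = (0.2710, 0.2692, 0.2415, 0.2184).
So the stationary probability of Cloudy is 0.2710.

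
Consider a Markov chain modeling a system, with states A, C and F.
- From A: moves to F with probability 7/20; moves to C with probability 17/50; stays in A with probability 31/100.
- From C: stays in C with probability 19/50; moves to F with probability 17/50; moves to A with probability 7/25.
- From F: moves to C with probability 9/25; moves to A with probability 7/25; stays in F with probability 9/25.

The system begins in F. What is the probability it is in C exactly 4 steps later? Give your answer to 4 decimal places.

Propagate the distribution vector 4 steps from F.
After 0 steps: (0.0000, 0.0000, 1.0000)
After 1 step: (0.2800, 0.3600, 0.3600)
After 2 steps: (0.2884, 0.3616, 0.3500)
After 3 steps: (0.2887, 0.3615, 0.3499)
After 4 steps: (0.2887, 0.3615, 0.3499)
P(in C after 4 steps) = 0.3615

0.3615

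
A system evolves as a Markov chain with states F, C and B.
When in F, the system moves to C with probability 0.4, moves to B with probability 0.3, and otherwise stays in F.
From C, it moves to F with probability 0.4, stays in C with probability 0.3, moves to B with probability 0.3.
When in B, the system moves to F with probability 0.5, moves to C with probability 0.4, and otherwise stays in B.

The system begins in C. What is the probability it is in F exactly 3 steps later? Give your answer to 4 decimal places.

0.3850

Propagate the distribution vector 3 steps from C.
After 0 steps: (0.0000, 1.0000, 0.0000)
After 1 step: (0.4000, 0.3000, 0.3000)
After 2 steps: (0.3900, 0.3700, 0.2400)
After 3 steps: (0.3850, 0.3630, 0.2520)
P(in F after 3 steps) = 0.3850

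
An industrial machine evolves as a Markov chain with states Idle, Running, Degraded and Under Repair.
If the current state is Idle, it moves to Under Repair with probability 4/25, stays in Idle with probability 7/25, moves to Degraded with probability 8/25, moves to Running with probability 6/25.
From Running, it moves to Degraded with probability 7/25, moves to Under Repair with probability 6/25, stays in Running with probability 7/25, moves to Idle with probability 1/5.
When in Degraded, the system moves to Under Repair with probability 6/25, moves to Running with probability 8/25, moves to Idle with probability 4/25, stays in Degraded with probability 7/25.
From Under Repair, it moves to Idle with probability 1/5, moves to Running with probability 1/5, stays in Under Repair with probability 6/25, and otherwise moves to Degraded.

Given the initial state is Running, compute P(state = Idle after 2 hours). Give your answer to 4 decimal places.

0.2048

Propagate the distribution vector 2 hours from Running.
After 0 hours: (0.0000, 1.0000, 0.0000, 0.0000)
After 1 hour: (0.2000, 0.2800, 0.2800, 0.2400)
After 2 hours: (0.2048, 0.2640, 0.3072, 0.2240)
P(in Idle after 2 hours) = 0.2048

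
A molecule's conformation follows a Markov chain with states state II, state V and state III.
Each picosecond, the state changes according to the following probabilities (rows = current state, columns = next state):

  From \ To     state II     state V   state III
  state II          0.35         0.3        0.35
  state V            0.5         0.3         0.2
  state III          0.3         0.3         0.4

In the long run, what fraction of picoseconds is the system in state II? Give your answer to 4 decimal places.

0.3789

Let the stationary distribution be π with π = πP and π_1 + π_2 + π_3 = 1.
π_1 = 0.35·π_1 + 0.5·π_2 + 0.3·π_3
π_2 = 0.3·π_1 + 0.3·π_2 + 0.3·π_3
Solving with the normalization constraint gives π = (0.3789, 0.3000, 0.3211).
So the stationary probability of state II is 0.3789.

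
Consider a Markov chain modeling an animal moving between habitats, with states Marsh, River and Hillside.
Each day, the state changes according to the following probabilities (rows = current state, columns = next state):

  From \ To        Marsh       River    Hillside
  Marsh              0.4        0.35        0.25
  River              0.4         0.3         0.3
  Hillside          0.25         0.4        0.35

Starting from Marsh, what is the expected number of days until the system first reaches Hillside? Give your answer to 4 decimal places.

3.7500

Let t(s) be the expected number of days to first reach Hillside from state s, with t(Hillside) = 0. Conditioning on the first day:
t(Marsh) = 1 + 0.4·t(Marsh) + 0.35·t(River)
t(River) = 1 + 0.4·t(Marsh) + 0.3·t(River)
Solving: t(Marsh) = 3.7500, t(River) = 3.5714.
Expected days from Marsh to Hillside: 3.7500.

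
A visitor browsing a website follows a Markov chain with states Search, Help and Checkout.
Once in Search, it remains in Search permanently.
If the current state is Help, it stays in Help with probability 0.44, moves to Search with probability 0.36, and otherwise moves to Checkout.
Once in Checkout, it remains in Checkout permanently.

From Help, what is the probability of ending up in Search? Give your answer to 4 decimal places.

0.6429

Let h(s) be the probability of absorption at Search starting from transient state s. Then h(Search) = 1 and h(Checkout) = 0. By first-step analysis:
h(Help) = 0.36·1 + 0.44·h(Help) + 0.2·0
Solving: h(Help) = 0.6429.
Starting from Help, the probability is 0.6429.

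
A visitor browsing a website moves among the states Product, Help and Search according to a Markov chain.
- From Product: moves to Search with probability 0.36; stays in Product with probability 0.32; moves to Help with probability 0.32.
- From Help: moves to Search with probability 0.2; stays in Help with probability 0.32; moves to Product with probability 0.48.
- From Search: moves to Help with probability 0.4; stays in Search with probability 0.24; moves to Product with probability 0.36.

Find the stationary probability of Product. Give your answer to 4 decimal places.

Let the stationary distribution be π with π = πP and π_1 + π_2 + π_3 = 1.
π_1 = 0.32·π_1 + 0.48·π_2 + 0.36·π_3
π_2 = 0.32·π_1 + 0.32·π_2 + 0.4·π_3
Solving with the normalization constraint gives π = (0.3856, 0.3418, 0.2726).
So the stationary probability of Product is 0.3856.

0.3856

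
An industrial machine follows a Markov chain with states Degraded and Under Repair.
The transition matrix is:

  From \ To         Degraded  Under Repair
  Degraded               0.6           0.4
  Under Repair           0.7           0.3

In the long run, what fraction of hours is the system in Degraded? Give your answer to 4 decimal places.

Let the stationary distribution be π with π = πP and π_1 + π_2 = 1.
π_1 = 0.6·π_1 + 0.7·π_2
Solving with the normalization constraint gives π = (0.6364, 0.3636).
So the stationary probability of Degraded is 0.6364.

0.6364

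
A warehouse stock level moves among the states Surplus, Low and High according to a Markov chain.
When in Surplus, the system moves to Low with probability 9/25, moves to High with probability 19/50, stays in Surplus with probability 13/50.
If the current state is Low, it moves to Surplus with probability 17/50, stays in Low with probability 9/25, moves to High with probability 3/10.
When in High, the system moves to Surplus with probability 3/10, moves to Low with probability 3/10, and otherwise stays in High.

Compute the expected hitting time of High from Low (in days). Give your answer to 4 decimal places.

Let t(s) be the expected number of days to first reach High from state s, with t(High) = 0. Conditioning on the first day:
t(Surplus) = 1 + 0.26·t(Surplus) + 0.36·t(Low)
t(Low) = 1 + 0.34·t(Surplus) + 0.36·t(Low)
Solving: t(Surplus) = 2.8474, t(Low) = 3.0752.
Expected days from Low to High: 3.0752.

3.0752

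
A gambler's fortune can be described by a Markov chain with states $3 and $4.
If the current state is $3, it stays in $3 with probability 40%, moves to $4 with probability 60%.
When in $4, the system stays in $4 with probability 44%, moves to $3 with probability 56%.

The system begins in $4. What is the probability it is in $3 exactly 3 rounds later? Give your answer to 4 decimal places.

Propagate the distribution vector 3 rounds from $4.
After 0 rounds: (0.0000, 1.0000)
After 1 round: (0.5600, 0.4400)
After 2 rounds: (0.4704, 0.5296)
After 3 rounds: (0.4847, 0.5153)
P(in $3 after 3 rounds) = 0.4847

0.4847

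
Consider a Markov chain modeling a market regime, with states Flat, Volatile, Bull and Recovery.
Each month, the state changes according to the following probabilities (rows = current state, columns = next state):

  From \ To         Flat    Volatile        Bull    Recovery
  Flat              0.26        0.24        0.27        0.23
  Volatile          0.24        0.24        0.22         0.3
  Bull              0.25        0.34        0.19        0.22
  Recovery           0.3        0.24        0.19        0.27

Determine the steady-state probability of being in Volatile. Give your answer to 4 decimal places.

Let the stationary distribution be π with π = πP and π_1 + π_2 + π_3 + π_4 = 1.
π_1 = 0.26·π_1 + 0.24·π_2 + 0.25·π_3 + 0.3·π_4
π_2 = 0.24·π_1 + 0.24·π_2 + 0.34·π_3 + 0.24·π_4
π_3 = 0.27·π_1 + 0.22·π_2 + 0.19·π_3 + 0.19·π_4
Solving with the normalization constraint gives π = (0.2628, 0.2619, 0.2189, 0.2564).
So the stationary probability of Volatile is 0.2619.

0.2619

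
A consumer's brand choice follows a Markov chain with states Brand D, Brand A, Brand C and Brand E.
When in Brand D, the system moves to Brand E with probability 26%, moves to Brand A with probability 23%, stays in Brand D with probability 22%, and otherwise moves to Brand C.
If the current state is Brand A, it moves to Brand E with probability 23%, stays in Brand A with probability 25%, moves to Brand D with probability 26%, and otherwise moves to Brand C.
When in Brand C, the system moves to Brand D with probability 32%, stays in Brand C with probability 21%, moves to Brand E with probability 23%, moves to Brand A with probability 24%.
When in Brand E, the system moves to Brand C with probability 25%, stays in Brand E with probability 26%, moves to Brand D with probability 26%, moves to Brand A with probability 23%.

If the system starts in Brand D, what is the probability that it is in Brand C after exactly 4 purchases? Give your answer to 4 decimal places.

0.2528

Propagate the distribution vector 4 purchases from Brand D.
After 0 purchases: (1.0000, 0.0000, 0.0000, 0.0000)
After 1 purchase: (0.2200, 0.2300, 0.2900, 0.2600)
After 2 purchases: (0.2686, 0.2375, 0.2495, 0.2444)
After 3 purchases: (0.2642, 0.2372, 0.2531, 0.2454)
After 4 purchases: (0.2646, 0.2373, 0.2528, 0.2453)
P(in Brand C after 4 purchases) = 0.2528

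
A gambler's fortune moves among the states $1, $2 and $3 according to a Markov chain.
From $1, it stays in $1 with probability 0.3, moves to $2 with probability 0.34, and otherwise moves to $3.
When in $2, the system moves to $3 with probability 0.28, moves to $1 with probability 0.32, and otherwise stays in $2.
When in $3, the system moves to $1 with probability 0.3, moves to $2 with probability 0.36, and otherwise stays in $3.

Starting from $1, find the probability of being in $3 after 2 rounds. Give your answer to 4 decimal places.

Sum over the intermediate state after 1 round:
P = P($1→$1)·P($1→$3) + P($1→$2)·P($2→$3) + P($1→$3)·P($3→$3)
  = 0.3×0.36 + 0.34×0.28 + 0.36×0.34
  = 0.1080 + 0.0952 + 0.1224 = 0.3256

0.3256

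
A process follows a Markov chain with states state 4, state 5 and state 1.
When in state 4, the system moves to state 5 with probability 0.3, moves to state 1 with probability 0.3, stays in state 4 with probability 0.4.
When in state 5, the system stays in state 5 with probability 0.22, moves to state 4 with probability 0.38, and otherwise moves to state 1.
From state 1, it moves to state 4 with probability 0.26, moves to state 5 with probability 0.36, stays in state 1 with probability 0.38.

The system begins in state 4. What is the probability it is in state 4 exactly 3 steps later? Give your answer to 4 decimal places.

0.3446

Propagate the distribution vector 3 steps from state 4.
After 0 steps: (1.0000, 0.0000, 0.0000)
After 1 step: (0.4000, 0.3000, 0.3000)
After 2 steps: (0.3520, 0.2940, 0.3540)
After 3 steps: (0.3446, 0.2977, 0.3577)
P(in state 4 after 3 steps) = 0.3446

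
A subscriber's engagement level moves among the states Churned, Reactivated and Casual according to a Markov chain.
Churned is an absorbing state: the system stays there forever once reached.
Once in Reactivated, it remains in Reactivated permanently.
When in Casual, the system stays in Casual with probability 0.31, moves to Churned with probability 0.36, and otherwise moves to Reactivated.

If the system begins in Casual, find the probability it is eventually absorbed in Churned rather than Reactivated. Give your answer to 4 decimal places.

Let h(s) be the probability of absorption at Churned starting from transient state s. Then h(Churned) = 1 and h(Reactivated) = 0. By first-step analysis:
h(Casual) = 0.36·1 + 0.33·0 + 0.31·h(Casual)
Solving: h(Casual) = 0.5217.
Starting from Casual, the probability is 0.5217.

0.5217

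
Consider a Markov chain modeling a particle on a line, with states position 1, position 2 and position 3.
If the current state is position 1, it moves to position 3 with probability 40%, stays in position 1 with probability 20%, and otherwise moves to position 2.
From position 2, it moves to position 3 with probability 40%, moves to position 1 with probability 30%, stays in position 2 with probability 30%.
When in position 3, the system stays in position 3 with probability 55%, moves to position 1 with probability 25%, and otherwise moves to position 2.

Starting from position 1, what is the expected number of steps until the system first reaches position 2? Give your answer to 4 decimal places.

3.2692

Let t(s) be the expected number of steps to first reach position 2 from state s, with t(position 2) = 0. Conditioning on the first step:
t(position 1) = 1 + 0.2·t(position 1) + 0.4·t(position 3)
t(position 3) = 1 + 0.25·t(position 1) + 0.55·t(position 3)
Solving: t(position 1) = 3.2692, t(position 3) = 4.0385.
Expected steps from position 1 to position 2: 3.2692.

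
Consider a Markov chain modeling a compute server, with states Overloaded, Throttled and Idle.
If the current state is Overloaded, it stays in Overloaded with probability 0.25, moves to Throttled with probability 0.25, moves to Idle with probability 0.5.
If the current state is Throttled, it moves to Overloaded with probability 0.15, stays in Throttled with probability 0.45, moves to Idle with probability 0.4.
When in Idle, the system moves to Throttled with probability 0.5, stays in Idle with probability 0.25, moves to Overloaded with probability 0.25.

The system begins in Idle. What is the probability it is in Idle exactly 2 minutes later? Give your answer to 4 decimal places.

0.3875

Sum over the intermediate state after 1 minute:
P = P(Idle→Overloaded)·P(Overloaded→Idle) + P(Idle→Throttled)·P(Throttled→Idle) + P(Idle→Idle)·P(Idle→Idle)
  = 0.25×0.5 + 0.5×0.4 + 0.25×0.25
  = 0.1250 + 0.2000 + 0.0625 = 0.3875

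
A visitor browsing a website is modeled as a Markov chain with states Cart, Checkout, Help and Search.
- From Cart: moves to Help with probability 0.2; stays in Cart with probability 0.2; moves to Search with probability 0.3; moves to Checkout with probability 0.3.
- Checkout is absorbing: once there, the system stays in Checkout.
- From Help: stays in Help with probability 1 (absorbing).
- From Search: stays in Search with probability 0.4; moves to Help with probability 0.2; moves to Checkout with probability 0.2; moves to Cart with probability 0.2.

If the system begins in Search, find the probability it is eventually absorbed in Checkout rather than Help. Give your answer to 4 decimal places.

0.5238

Let h(s) be the probability of absorption at Checkout starting from transient state s. Then h(Checkout) = 1 and h(Help) = 0. By first-step analysis:
h(Cart) = 0.2·h(Cart) + 0.3·1 + 0.2·0 + 0.3·h(Search)
h(Search) = 0.2·h(Cart) + 0.2·1 + 0.2·0 + 0.4·h(Search)
Solving: h(Cart) = 0.5714, h(Search) = 0.5238.
Starting from Search, the probability is 0.5238.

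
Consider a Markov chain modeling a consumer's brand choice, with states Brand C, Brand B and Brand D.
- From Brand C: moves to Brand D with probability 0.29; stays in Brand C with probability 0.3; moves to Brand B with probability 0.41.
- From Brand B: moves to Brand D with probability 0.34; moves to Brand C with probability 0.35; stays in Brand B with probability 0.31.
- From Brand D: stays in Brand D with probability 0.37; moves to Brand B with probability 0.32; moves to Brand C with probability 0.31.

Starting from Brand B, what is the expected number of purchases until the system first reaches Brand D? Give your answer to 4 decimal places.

3.0928

Let t(s) be the expected number of purchases to first reach Brand D from state s, with t(Brand D) = 0. Conditioning on the first purchase:
t(Brand C) = 1 + 0.3·t(Brand C) + 0.41·t(Brand B)
t(Brand B) = 1 + 0.35·t(Brand C) + 0.31·t(Brand B)
Solving: t(Brand C) = 3.2401, t(Brand B) = 3.0928.
Expected purchases from Brand B to Brand D: 3.0928.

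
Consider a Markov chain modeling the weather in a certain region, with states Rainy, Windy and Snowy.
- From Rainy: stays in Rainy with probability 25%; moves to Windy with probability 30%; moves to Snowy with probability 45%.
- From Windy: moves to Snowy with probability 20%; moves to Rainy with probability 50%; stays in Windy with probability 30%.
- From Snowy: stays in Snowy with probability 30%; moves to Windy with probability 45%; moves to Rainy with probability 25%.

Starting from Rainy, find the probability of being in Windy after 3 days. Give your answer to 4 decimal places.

0.3461

Propagate the distribution vector 3 days from Rainy.
After 0 days: (1.0000, 0.0000, 0.0000)
After 1 day: (0.2500, 0.3000, 0.4500)
After 2 days: (0.3250, 0.3675, 0.3075)
After 3 days: (0.3419, 0.3461, 0.3120)
P(in Windy after 3 days) = 0.3461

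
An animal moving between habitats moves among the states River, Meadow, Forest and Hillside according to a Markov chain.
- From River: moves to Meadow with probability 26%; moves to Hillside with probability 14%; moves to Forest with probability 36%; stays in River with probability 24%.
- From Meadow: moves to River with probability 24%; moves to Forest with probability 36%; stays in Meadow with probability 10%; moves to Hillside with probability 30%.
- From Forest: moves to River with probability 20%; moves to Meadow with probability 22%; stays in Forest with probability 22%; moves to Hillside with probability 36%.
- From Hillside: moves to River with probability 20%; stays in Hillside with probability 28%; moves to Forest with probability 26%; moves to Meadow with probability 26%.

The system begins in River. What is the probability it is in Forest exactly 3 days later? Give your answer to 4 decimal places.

0.2906

Propagate the distribution vector 3 days from River.
After 0 days: (1.0000, 0.0000, 0.0000, 0.0000)
After 1 day: (0.2400, 0.2600, 0.3600, 0.1400)
After 2 days: (0.2200, 0.2040, 0.2956, 0.2804)
After 3 days: (0.2170, 0.2155, 0.2906, 0.2769)
P(in Forest after 3 days) = 0.2906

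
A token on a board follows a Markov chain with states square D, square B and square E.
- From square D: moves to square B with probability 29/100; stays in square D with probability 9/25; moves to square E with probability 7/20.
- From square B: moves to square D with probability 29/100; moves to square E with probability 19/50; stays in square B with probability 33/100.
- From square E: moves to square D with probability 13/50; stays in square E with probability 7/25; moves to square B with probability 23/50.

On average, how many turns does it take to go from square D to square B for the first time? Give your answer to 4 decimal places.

Let t(s) be the expected number of turns to first reach square B from state s, with t(square B) = 0. Conditioning on the first turn:
t(square D) = 1 + 0.36·t(square D) + 0.35·t(square E)
t(square E) = 1 + 0.26·t(square D) + 0.28·t(square E)
Solving: t(square D) = 2.8935, t(square E) = 2.4337.
Expected turns from square D to square B: 2.8935.

2.8935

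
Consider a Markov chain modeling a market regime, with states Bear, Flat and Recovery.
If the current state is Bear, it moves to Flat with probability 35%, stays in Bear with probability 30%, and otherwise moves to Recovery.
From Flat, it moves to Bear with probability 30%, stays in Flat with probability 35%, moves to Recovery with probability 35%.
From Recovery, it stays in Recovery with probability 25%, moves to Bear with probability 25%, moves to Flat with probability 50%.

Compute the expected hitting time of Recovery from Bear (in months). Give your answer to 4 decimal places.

Let t(s) be the expected number of months to first reach Recovery from state s, with t(Recovery) = 0. Conditioning on the first month:
t(Bear) = 1 + 0.3·t(Bear) + 0.35·t(Flat)
t(Flat) = 1 + 0.3·t(Bear) + 0.35·t(Flat)
Solving: t(Bear) = 2.8571, t(Flat) = 2.8571.
Expected months from Bear to Recovery: 2.8571.

2.8571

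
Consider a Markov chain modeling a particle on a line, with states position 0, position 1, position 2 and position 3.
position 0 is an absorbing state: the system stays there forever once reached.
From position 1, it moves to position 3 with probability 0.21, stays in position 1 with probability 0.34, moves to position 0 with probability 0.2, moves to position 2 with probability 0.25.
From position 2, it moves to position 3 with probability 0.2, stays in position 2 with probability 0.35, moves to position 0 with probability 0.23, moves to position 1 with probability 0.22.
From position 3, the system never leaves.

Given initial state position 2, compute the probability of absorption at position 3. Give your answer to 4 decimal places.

Let h(s) be the probability of absorption at position 3 starting from transient state s. Then h(position 3) = 1 and h(position 0) = 0. By first-step analysis:
h(position 1) = 0.2·0 + 0.34·h(position 1) + 0.25·h(position 2) + 0.21·1
h(position 2) = 0.23·0 + 0.22·h(position 1) + 0.35·h(position 2) + 0.2·1
Solving: h(position 1) = 0.4987, h(position 2) = 0.4765.
Starting from position 2, the probability is 0.4765.

0.4765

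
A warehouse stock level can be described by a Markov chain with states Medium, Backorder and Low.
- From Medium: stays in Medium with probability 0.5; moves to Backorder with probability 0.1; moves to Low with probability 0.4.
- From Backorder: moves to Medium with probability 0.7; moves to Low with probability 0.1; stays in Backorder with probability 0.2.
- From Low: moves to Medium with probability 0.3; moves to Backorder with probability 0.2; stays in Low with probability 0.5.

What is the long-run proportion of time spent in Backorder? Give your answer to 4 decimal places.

Let the stationary distribution be π with π = πP and π_1 + π_2 + π_3 = 1.
π_1 = 0.5·π_1 + 0.7·π_2 + 0.3·π_3
π_2 = 0.1·π_1 + 0.2·π_2 + 0.2·π_3
Solving with the normalization constraint gives π = (0.4524, 0.1548, 0.3929).
So the stationary probability of Backorder is 0.1548.

0.1548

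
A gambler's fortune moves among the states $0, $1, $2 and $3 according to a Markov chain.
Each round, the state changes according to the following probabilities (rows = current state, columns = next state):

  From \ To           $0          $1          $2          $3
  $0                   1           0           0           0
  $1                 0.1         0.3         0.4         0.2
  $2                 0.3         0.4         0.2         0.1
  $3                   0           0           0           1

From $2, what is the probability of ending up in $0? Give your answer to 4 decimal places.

Let h(s) be the probability of absorption at $0 starting from transient state s. Then h($0) = 1 and h($3) = 0. By first-step analysis:
h($1) = 0.1·1 + 0.3·h($1) + 0.4·h($2) + 0.2·0
h($2) = 0.3·1 + 0.4·h($1) + 0.2·h($2) + 0.1·0
Solving: h($1) = 0.5000, h($2) = 0.6250.
Starting from $2, the probability is 0.6250.

0.6250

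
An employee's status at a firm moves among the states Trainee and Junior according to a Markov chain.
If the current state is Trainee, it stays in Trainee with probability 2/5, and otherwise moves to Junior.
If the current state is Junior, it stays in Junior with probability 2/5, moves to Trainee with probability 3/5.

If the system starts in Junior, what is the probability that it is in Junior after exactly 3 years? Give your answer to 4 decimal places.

0.4960

Propagate the distribution vector 3 years from Junior.
After 0 years: (0.0000, 1.0000)
After 1 year: (0.6000, 0.4000)
After 2 years: (0.4800, 0.5200)
After 3 years: (0.5040, 0.4960)
P(in Junior after 3 years) = 0.4960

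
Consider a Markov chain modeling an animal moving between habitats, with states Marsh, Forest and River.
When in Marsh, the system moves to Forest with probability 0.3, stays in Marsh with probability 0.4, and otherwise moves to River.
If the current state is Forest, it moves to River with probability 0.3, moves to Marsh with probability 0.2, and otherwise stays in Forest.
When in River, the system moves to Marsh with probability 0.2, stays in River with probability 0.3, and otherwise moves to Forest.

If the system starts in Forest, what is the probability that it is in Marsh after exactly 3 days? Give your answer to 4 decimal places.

0.2480

Propagate the distribution vector 3 days from Forest.
After 0 days: (0.0000, 1.0000, 0.0000)
After 1 day: (0.2000, 0.5000, 0.3000)
After 2 days: (0.2400, 0.4600, 0.3000)
After 3 days: (0.2480, 0.4520, 0.3000)
P(in Marsh after 3 days) = 0.2480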